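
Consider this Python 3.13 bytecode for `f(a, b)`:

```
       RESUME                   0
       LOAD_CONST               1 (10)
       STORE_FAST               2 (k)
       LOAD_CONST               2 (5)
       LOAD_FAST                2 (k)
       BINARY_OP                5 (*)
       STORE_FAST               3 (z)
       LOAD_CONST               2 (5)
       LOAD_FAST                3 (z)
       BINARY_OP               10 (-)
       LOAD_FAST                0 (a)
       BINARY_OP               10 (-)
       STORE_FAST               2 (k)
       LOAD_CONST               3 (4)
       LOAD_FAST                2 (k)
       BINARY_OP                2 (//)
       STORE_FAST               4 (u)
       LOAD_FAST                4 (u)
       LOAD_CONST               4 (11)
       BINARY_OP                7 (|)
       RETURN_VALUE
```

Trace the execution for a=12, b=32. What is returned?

LOAD_CONST → push 10. Stack: [10]
STORE_FAST k → k=10. Stack: []
LOAD_CONST → push 5. Stack: [5]
LOAD_FAST k → push 10. Stack: [5, 10]
BINARY_OP * → 5 * 10 = 50. Stack: [50]
STORE_FAST z → z=50. Stack: []
LOAD_CONST → push 5. Stack: [5]
LOAD_FAST z → push 50. Stack: [5, 50]
BINARY_OP - → 5 - 50 = -45. Stack: [-45]
LOAD_FAST a → push 12. Stack: [-45, 12]
BINARY_OP - → -45 - 12 = -57. Stack: [-57]
STORE_FAST k → k=-57. Stack: []
LOAD_CONST → push 4. Stack: [4]
LOAD_FAST k → push -57. Stack: [4, -57]
BINARY_OP // → 4 // -57 = -1. Stack: [-1]
STORE_FAST u → u=-1. Stack: []
LOAD_FAST u → push -1. Stack: [-1]
LOAD_CONST → push 11. Stack: [-1, 11]
BINARY_OP | → -1 | 11 = -1. Stack: [-1]
RETURN_VALUE → return -1.

-1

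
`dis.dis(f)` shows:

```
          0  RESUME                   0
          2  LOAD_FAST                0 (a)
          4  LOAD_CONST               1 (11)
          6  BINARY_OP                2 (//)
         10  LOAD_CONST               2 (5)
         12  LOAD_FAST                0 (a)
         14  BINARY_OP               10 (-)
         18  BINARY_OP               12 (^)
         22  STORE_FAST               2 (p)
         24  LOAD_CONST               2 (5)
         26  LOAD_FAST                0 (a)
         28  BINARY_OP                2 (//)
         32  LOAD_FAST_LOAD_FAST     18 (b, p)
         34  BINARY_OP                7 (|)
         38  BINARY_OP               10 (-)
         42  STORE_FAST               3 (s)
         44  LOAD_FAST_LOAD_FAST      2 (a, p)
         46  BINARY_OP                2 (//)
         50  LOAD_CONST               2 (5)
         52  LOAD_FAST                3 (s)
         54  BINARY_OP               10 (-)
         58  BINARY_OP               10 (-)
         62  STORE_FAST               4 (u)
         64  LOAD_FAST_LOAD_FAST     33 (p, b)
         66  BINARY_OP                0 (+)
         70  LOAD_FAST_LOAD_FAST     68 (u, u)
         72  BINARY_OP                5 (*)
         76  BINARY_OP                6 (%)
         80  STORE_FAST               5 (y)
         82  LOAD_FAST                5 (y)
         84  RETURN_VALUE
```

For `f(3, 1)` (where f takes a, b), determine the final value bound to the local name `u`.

LOAD_FAST a → push 3. Stack: [3]
LOAD_CONST → push 11. Stack: [3, 11]
BINARY_OP // → 3 // 11 = 0. Stack: [0]
LOAD_CONST → push 5. Stack: [0, 5]
LOAD_FAST a → push 3. Stack: [0, 5, 3]
BINARY_OP - → 5 - 3 = 2. Stack: [0, 2]
BINARY_OP ^ → 0 ^ 2 = 2. Stack: [2]
STORE_FAST p → p=2. Stack: []
LOAD_CONST → push 5. Stack: [5]
LOAD_FAST a → push 3. Stack: [5, 3]
BINARY_OP // → 5 // 3 = 1. Stack: [1]
LOAD_FAST_LOAD_FAST b,p → push 1,2. Stack: [1, 1, 2]
BINARY_OP | → 1 | 2 = 3. Stack: [1, 3]
BINARY_OP - → 1 - 3 = -2. Stack: [-2]
STORE_FAST s → s=-2. Stack: []
LOAD_FAST_LOAD_FAST a,p → push 3,2. Stack: [3, 2]
BINARY_OP // → 3 // 2 = 1. Stack: [1]
LOAD_CONST → push 5. Stack: [1, 5]
LOAD_FAST s → push -2. Stack: [1, 5, -2]
BINARY_OP - → 5 - -2 = 7. Stack: [1, 7]
BINARY_OP - → 1 - 7 = -6. Stack: [-6]
STORE_FAST u → u=-6. Stack: []
LOAD_FAST_LOAD_FAST p,b → push 2,1. Stack: [2, 1]
BINARY_OP + → 2 + 1 = 3. Stack: [3]
LOAD_FAST_LOAD_FAST u,u → push -6,-6. Stack: [3, -6, -6]
BINARY_OP * → -6 * -6 = 36. Stack: [3, 36]
BINARY_OP % → 3 % 36 = 3. Stack: [3]
STORE_FAST y → y=3. Stack: []
LOAD_FAST y → push 3. Stack: [3]
RETURN_VALUE → return 3.

-6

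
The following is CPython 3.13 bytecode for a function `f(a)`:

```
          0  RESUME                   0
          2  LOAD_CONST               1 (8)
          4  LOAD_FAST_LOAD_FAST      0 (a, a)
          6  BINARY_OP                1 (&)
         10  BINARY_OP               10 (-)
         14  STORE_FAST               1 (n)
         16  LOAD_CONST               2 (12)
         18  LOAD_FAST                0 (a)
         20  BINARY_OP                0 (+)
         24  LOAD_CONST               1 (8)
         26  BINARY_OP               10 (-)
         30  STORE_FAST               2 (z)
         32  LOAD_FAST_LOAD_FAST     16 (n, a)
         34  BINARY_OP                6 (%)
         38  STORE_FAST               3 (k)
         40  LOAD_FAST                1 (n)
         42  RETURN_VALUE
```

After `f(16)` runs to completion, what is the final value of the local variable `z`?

20

LOAD_CONST → push 8. Stack: [8]
LOAD_FAST_LOAD_FAST a,a → push 16,16. Stack: [8, 16, 16]
BINARY_OP & → 16 & 16 = 16. Stack: [8, 16]
BINARY_OP - → 8 - 16 = -8. Stack: [-8]
STORE_FAST n → n=-8. Stack: []
LOAD_CONST → push 12. Stack: [12]
LOAD_FAST a → push 16. Stack: [12, 16]
BINARY_OP + → 12 + 16 = 28. Stack: [28]
LOAD_CONST → push 8. Stack: [28, 8]
BINARY_OP - → 28 - 8 = 20. Stack: [20]
STORE_FAST z → z=20. Stack: []
LOAD_FAST_LOAD_FAST n,a → push -8,16. Stack: [-8, 16]
BINARY_OP % → -8 % 16 = 8. Stack: [8]
STORE_FAST k → k=8. Stack: []
LOAD_FAST n → push -8. Stack: [-8]
RETURN_VALUE → return -8.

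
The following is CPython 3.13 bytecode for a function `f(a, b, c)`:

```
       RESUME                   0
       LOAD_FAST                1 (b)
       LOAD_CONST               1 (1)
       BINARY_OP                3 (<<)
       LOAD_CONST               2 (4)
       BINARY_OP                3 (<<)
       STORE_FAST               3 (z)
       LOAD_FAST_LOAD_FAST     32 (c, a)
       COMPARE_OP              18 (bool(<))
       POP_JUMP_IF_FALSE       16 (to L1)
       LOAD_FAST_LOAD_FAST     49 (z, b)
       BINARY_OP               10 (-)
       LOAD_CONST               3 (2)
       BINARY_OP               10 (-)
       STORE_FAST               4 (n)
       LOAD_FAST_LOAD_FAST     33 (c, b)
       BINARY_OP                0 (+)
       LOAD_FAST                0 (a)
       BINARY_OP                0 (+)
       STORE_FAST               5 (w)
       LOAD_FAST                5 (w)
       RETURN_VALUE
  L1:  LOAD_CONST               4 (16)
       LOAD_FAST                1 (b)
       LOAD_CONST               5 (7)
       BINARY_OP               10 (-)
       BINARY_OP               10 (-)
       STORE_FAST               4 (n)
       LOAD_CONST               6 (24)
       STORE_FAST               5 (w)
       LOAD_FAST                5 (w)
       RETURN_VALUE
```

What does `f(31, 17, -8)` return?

LOAD_FAST b → push 17. Stack: [17]
LOAD_CONST → push 1. Stack: [17, 1]
BINARY_OP << → 17 << 1 = 34. Stack: [34]
LOAD_CONST → push 4. Stack: [34, 4]
BINARY_OP << → 34 << 4 = 544. Stack: [544]
STORE_FAST z → z=544. Stack: []
LOAD_FAST_LOAD_FAST c,a → push -8,31. Stack: [-8, 31]
COMPARE_OP bool(<) → -8 vs 31 = True. Stack: [True]
POP_JUMP_IF_FALSE → pop True; no jump. Stack: []
LOAD_FAST_LOAD_FAST z,b → push 544,17. Stack: [544, 17]
BINARY_OP - → 544 - 17 = 527. Stack: [527]
LOAD_CONST → push 2. Stack: [527, 2]
BINARY_OP - → 527 - 2 = 525. Stack: [525]
STORE_FAST n → n=525. Stack: []
LOAD_FAST_LOAD_FAST c,b → push -8,17. Stack: [-8, 17]
BINARY_OP + → -8 + 17 = 9. Stack: [9]
LOAD_FAST a → push 31. Stack: [9, 31]
BINARY_OP + → 9 + 31 = 40. Stack: [40]
STORE_FAST w → w=40. Stack: []
LOAD_FAST w → push 40. Stack: [40]
RETURN_VALUE → return 40.

40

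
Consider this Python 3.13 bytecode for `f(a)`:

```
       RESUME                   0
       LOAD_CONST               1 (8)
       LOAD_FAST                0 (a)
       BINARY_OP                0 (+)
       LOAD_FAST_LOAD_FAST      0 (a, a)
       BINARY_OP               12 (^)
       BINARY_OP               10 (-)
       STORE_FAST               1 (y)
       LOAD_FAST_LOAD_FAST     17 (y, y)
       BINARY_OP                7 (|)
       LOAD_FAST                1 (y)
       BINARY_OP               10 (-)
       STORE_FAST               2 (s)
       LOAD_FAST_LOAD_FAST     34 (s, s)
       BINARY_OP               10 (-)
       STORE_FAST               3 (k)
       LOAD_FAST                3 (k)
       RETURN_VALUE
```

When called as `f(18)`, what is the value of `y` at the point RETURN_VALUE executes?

26

LOAD_CONST → push 8. Stack: [8]
LOAD_FAST a → push 18. Stack: [8, 18]
BINARY_OP + → 8 + 18 = 26. Stack: [26]
LOAD_FAST_LOAD_FAST a,a → push 18,18. Stack: [26, 18, 18]
BINARY_OP ^ → 18 ^ 18 = 0. Stack: [26, 0]
BINARY_OP - → 26 - 0 = 26. Stack: [26]
STORE_FAST y → y=26. Stack: []
LOAD_FAST_LOAD_FAST y,y → push 26,26. Stack: [26, 26]
BINARY_OP | → 26 | 26 = 26. Stack: [26]
LOAD_FAST y → push 26. Stack: [26, 26]
BINARY_OP - → 26 - 26 = 0. Stack: [0]
STORE_FAST s → s=0. Stack: []
LOAD_FAST_LOAD_FAST s,s → push 0,0. Stack: [0, 0]
BINARY_OP - → 0 - 0 = 0. Stack: [0]
STORE_FAST k → k=0. Stack: []
LOAD_FAST k → push 0. Stack: [0]
RETURN_VALUE → return 0.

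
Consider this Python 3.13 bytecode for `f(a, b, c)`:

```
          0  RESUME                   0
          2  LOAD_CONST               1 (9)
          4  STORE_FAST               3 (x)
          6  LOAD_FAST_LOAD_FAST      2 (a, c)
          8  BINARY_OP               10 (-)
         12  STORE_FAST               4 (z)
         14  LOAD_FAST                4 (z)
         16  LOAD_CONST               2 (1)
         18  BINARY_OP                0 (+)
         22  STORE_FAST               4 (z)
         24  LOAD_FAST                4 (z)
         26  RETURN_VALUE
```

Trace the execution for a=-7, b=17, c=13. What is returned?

-19

LOAD_CONST → push 9. Stack: [9]
STORE_FAST x → x=9. Stack: []
LOAD_FAST_LOAD_FAST a,c → push -7,13. Stack: [-7, 13]
BINARY_OP - → -7 - 13 = -20. Stack: [-20]
STORE_FAST z → z=-20. Stack: []
LOAD_FAST z → push -20. Stack: [-20]
LOAD_CONST → push 1. Stack: [-20, 1]
BINARY_OP + → -20 + 1 = -19. Stack: [-19]
STORE_FAST z → z=-19. Stack: []
LOAD_FAST z → push -19. Stack: [-19]
RETURN_VALUE → return -19.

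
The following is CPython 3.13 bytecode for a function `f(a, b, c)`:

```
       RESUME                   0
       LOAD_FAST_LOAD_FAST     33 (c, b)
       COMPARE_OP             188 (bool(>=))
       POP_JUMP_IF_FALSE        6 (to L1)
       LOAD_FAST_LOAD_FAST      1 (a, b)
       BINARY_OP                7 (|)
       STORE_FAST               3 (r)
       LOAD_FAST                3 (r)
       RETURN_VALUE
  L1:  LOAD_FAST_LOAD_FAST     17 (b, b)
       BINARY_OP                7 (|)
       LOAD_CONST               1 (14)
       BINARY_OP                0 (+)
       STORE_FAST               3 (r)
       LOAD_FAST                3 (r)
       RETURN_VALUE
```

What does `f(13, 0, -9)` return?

14

LOAD_FAST_LOAD_FAST c,b → push -9,0. Stack: [-9, 0]
COMPARE_OP bool(>=) → -9 vs 0 = False. Stack: [False]
POP_JUMP_IF_FALSE → pop False; jump. Stack: []
LOAD_FAST_LOAD_FAST b,b → push 0,0. Stack: [0, 0]
BINARY_OP | → 0 | 0 = 0. Stack: [0]
LOAD_CONST → push 14. Stack: [0, 14]
BINARY_OP + → 0 + 14 = 14. Stack: [14]
STORE_FAST r → r=14. Stack: []
LOAD_FAST r → push 14. Stack: [14]
RETURN_VALUE → return 14.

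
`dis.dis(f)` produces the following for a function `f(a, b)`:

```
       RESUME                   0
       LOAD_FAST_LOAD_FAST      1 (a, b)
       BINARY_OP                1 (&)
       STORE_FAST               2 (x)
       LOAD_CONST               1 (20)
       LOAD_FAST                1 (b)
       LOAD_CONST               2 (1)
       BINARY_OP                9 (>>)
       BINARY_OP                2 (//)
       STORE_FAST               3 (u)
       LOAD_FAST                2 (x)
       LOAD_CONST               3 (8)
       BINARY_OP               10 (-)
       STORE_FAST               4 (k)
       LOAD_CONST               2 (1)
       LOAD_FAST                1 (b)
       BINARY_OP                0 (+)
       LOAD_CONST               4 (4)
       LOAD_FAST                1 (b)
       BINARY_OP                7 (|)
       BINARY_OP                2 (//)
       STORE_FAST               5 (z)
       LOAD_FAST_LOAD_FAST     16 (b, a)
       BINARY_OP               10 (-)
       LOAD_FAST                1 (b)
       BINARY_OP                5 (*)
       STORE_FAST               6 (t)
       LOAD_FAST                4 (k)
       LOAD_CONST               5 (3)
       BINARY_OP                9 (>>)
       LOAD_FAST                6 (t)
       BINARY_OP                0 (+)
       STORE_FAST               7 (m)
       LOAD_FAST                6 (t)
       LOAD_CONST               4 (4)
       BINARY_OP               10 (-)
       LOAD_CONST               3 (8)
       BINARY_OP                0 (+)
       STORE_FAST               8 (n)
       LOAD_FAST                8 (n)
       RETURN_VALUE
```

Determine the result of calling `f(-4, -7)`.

25

LOAD_FAST_LOAD_FAST a,b → push -4,-7. Stack: [-4, -7]
BINARY_OP & → -4 & -7 = -8. Stack: [-8]
STORE_FAST x → x=-8. Stack: []
LOAD_CONST → push 20. Stack: [20]
LOAD_FAST b → push -7. Stack: [20, -7]
LOAD_CONST → push 1. Stack: [20, -7, 1]
BINARY_OP >> → -7 >> 1 = -4. Stack: [20, -4]
BINARY_OP // → 20 // -4 = -5. Stack: [-5]
STORE_FAST u → u=-5. Stack: []
LOAD_FAST x → push -8. Stack: [-8]
LOAD_CONST → push 8. Stack: [-8, 8]
BINARY_OP - → -8 - 8 = -16. Stack: [-16]
STORE_FAST k → k=-16. Stack: []
LOAD_CONST → push 1. Stack: [1]
LOAD_FAST b → push -7. Stack: [1, -7]
BINARY_OP + → 1 + -7 = -6. Stack: [-6]
LOAD_CONST → push 4. Stack: [-6, 4]
LOAD_FAST b → push -7. Stack: [-6, 4, -7]
BINARY_OP | → 4 | -7 = -3. Stack: [-6, -3]
BINARY_OP // → -6 // -3 = 2. Stack: [2]
STORE_FAST z → z=2. Stack: []
LOAD_FAST_LOAD_FAST b,a → push -7,-4. Stack: [-7, -4]
BINARY_OP - → -7 - -4 = -3. Stack: [-3]
LOAD_FAST b → push -7. Stack: [-3, -7]
BINARY_OP * → -3 * -7 = 21. Stack: [21]
STORE_FAST t → t=21. Stack: []
LOAD_FAST k → push -16. Stack: [-16]
LOAD_CONST → push 3. Stack: [-16, 3]
BINARY_OP >> → -16 >> 3 = -2. Stack: [-2]
LOAD_FAST t → push 21. Stack: [-2, 21]
BINARY_OP + → -2 + 21 = 19. Stack: [19]
STORE_FAST m → m=19. Stack: []
LOAD_FAST t → push 21. Stack: [21]
LOAD_CONST → push 4. Stack: [21, 4]
BINARY_OP - → 21 - 4 = 17. Stack: [17]
LOAD_CONST → push 8. Stack: [17, 8]
BINARY_OP + → 17 + 8 = 25. Stack: [25]
STORE_FAST n → n=25. Stack: []
LOAD_FAST n → push 25. Stack: [25]
RETURN_VALUE → return 25.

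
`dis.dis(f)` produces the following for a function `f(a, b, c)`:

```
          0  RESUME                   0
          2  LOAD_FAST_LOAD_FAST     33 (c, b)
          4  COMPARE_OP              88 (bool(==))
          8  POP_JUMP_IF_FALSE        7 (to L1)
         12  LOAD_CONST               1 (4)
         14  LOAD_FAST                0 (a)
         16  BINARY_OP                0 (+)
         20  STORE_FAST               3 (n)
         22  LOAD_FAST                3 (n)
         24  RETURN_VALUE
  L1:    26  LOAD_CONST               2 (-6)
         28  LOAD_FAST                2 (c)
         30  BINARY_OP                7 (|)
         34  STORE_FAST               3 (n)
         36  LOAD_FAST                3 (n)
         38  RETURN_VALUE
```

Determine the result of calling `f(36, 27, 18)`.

-6

LOAD_FAST_LOAD_FAST c,b → push 18,27. Stack: [18, 27]
COMPARE_OP bool(==) → 18 vs 27 = False. Stack: [False]
POP_JUMP_IF_FALSE → pop False; jump. Stack: []
LOAD_CONST → push -6. Stack: [-6]
LOAD_FAST c → push 18. Stack: [-6, 18]
BINARY_OP | → -6 | 18 = -6. Stack: [-6]
STORE_FAST n → n=-6. Stack: []
LOAD_FAST n → push -6. Stack: [-6]
RETURN_VALUE → return -6.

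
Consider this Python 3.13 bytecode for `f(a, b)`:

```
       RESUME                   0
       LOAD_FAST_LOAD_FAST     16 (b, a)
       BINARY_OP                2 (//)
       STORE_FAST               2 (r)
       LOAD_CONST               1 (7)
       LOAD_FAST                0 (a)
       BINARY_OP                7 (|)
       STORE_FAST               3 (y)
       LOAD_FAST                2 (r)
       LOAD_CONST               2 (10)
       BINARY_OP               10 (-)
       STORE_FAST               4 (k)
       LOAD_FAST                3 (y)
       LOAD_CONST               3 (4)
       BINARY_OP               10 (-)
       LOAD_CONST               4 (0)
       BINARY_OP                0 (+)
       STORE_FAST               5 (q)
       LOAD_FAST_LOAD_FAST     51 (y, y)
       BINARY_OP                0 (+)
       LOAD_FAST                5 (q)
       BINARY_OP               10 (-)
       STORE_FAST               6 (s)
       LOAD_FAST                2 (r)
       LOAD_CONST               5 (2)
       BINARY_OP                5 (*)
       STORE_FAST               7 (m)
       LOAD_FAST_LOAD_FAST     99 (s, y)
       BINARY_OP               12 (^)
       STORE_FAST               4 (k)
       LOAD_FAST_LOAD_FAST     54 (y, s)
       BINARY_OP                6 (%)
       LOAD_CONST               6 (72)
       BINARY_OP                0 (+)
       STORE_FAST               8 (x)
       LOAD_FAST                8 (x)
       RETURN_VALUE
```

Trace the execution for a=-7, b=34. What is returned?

LOAD_FAST_LOAD_FAST b,a → push 34,-7. Stack: [34, -7]
BINARY_OP // → 34 // -7 = -5. Stack: [-5]
STORE_FAST r → r=-5. Stack: []
LOAD_CONST → push 7. Stack: [7]
LOAD_FAST a → push -7. Stack: [7, -7]
BINARY_OP | → 7 | -7 = -1. Stack: [-1]
STORE_FAST y → y=-1. Stack: []
LOAD_FAST r → push -5. Stack: [-5]
LOAD_CONST → push 10. Stack: [-5, 10]
BINARY_OP - → -5 - 10 = -15. Stack: [-15]
STORE_FAST k → k=-15. Stack: []
LOAD_FAST y → push -1. Stack: [-1]
LOAD_CONST → push 4. Stack: [-1, 4]
BINARY_OP - → -1 - 4 = -5. Stack: [-5]
LOAD_CONST → push 0. Stack: [-5, 0]
BINARY_OP + → -5 + 0 = -5. Stack: [-5]
STORE_FAST q → q=-5. Stack: []
LOAD_FAST_LOAD_FAST y,y → push -1,-1. Stack: [-1, -1]
BINARY_OP + → -1 + -1 = -2. Stack: [-2]
LOAD_FAST q → push -5. Stack: [-2, -5]
BINARY_OP - → -2 - -5 = 3. Stack: [3]
STORE_FAST s → s=3. Stack: []
LOAD_FAST r → push -5. Stack: [-5]
LOAD_CONST → push 2. Stack: [-5, 2]
BINARY_OP * → -5 * 2 = -10. Stack: [-10]
STORE_FAST m → m=-10. Stack: []
LOAD_FAST_LOAD_FAST s,y → push 3,-1. Stack: [3, -1]
BINARY_OP ^ → 3 ^ -1 = -4. Stack: [-4]
STORE_FAST k → k=-4. Stack: []
LOAD_FAST_LOAD_FAST y,s → push -1,3. Stack: [-1, 3]
BINARY_OP % → -1 % 3 = 2. Stack: [2]
LOAD_CONST → push 72. Stack: [2, 72]
BINARY_OP + → 2 + 72 = 74. Stack: [74]
STORE_FAST x → x=74. Stack: []
LOAD_FAST x → push 74. Stack: [74]
RETURN_VALUE → return 74.

74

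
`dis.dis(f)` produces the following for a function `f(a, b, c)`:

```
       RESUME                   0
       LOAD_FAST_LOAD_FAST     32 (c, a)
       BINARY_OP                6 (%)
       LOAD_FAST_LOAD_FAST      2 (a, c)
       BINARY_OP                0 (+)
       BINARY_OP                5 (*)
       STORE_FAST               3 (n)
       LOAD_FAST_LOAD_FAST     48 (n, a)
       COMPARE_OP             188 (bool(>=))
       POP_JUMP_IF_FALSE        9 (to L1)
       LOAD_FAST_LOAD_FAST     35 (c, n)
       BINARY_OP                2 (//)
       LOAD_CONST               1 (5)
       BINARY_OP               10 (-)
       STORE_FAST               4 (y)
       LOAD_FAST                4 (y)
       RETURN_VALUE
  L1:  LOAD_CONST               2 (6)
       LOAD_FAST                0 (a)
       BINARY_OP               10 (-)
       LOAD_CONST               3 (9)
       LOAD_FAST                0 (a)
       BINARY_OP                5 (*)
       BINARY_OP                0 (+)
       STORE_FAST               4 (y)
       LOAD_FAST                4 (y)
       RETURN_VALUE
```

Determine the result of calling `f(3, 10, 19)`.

-5

LOAD_FAST_LOAD_FAST c,a → push 19,3. Stack: [19, 3]
BINARY_OP % → 19 % 3 = 1. Stack: [1]
LOAD_FAST_LOAD_FAST a,c → push 3,19. Stack: [1, 3, 19]
BINARY_OP + → 3 + 19 = 22. Stack: [1, 22]
BINARY_OP * → 1 * 22 = 22. Stack: [22]
STORE_FAST n → n=22. Stack: []
LOAD_FAST_LOAD_FAST n,a → push 22,3. Stack: [22, 3]
COMPARE_OP bool(>=) → 22 vs 3 = True. Stack: [True]
POP_JUMP_IF_FALSE → pop True; no jump. Stack: []
LOAD_FAST_LOAD_FAST c,n → push 19,22. Stack: [19, 22]
BINARY_OP // → 19 // 22 = 0. Stack: [0]
LOAD_CONST → push 5. Stack: [0, 5]
BINARY_OP - → 0 - 5 = -5. Stack: [-5]
STORE_FAST y → y=-5. Stack: []
LOAD_FAST y → push -5. Stack: [-5]
RETURN_VALUE → return -5.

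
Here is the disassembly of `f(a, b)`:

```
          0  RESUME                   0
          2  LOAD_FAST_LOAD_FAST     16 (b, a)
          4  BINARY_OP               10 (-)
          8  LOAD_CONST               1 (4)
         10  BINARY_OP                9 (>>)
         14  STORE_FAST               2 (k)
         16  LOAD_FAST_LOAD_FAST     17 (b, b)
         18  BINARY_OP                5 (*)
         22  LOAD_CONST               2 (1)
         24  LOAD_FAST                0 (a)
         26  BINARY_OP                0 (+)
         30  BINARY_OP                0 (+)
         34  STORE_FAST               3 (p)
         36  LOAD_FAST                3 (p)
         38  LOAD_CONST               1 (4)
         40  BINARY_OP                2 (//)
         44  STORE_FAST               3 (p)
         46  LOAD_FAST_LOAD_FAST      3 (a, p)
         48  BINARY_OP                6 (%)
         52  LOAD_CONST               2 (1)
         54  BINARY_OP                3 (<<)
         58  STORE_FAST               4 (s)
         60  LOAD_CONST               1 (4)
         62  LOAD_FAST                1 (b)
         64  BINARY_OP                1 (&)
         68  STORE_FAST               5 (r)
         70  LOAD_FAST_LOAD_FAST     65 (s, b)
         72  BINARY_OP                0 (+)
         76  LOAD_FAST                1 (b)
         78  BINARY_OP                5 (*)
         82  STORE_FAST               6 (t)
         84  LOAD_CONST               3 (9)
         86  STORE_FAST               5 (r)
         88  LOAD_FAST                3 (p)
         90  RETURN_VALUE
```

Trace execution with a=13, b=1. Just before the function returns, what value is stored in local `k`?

LOAD_FAST_LOAD_FAST b,a → push 1,13. Stack: [1, 13]
BINARY_OP - → 1 - 13 = -12. Stack: [-12]
LOAD_CONST → push 4. Stack: [-12, 4]
BINARY_OP >> → -12 >> 4 = -1. Stack: [-1]
STORE_FAST k → k=-1. Stack: []
LOAD_FAST_LOAD_FAST b,b → push 1,1. Stack: [1, 1]
BINARY_OP * → 1 * 1 = 1. Stack: [1]
LOAD_CONST → push 1. Stack: [1, 1]
LOAD_FAST a → push 13. Stack: [1, 1, 13]
BINARY_OP + → 1 + 13 = 14. Stack: [1, 14]
BINARY_OP + → 1 + 14 = 15. Stack: [15]
STORE_FAST p → p=15. Stack: []
LOAD_FAST p → push 15. Stack: [15]
LOAD_CONST → push 4. Stack: [15, 4]
BINARY_OP // → 15 // 4 = 3. Stack: [3]
STORE_FAST p → p=3. Stack: []
LOAD_FAST_LOAD_FAST a,p → push 13,3. Stack: [13, 3]
BINARY_OP % → 13 % 3 = 1. Stack: [1]
LOAD_CONST → push 1. Stack: [1, 1]
BINARY_OP << → 1 << 1 = 2. Stack: [2]
STORE_FAST s → s=2. Stack: []
LOAD_CONST → push 4. Stack: [4]
LOAD_FAST b → push 1. Stack: [4, 1]
BINARY_OP & → 4 & 1 = 0. Stack: [0]
STORE_FAST r → r=0. Stack: []
LOAD_FAST_LOAD_FAST s,b → push 2,1. Stack: [2, 1]
BINARY_OP + → 2 + 1 = 3. Stack: [3]
LOAD_FAST b → push 1. Stack: [3, 1]
BINARY_OP * → 3 * 1 = 3. Stack: [3]
STORE_FAST t → t=3. Stack: []
LOAD_CONST → push 9. Stack: [9]
STORE_FAST r → r=9. Stack: []
LOAD_FAST p → push 3. Stack: [3]
RETURN_VALUE → return 3.

-1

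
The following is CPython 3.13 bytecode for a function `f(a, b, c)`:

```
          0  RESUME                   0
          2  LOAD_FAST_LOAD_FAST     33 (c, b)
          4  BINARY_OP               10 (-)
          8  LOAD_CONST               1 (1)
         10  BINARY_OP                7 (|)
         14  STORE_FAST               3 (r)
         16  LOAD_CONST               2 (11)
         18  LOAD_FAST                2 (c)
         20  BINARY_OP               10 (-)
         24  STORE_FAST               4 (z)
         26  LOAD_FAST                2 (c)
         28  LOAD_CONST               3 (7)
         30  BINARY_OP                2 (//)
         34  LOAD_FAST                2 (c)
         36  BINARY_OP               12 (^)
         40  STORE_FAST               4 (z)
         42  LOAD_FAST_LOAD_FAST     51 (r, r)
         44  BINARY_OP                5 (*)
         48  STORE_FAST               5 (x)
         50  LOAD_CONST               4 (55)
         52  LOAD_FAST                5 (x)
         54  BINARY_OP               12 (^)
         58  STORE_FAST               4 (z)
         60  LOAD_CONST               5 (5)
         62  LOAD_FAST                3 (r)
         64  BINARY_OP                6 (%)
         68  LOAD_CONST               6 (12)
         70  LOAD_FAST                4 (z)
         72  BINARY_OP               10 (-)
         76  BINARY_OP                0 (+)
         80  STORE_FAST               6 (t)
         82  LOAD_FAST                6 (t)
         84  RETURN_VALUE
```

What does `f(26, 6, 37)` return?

LOAD_FAST_LOAD_FAST c,b → push 37,6. Stack: [37, 6]
BINARY_OP - → 37 - 6 = 31. Stack: [31]
LOAD_CONST → push 1. Stack: [31, 1]
BINARY_OP | → 31 | 1 = 31. Stack: [31]
STORE_FAST r → r=31. Stack: []
LOAD_CONST → push 11. Stack: [11]
LOAD_FAST c → push 37. Stack: [11, 37]
BINARY_OP - → 11 - 37 = -26. Stack: [-26]
STORE_FAST z → z=-26. Stack: []
LOAD_FAST c → push 37. Stack: [37]
LOAD_CONST → push 7. Stack: [37, 7]
BINARY_OP // → 37 // 7 = 5. Stack: [5]
LOAD_FAST c → push 37. Stack: [5, 37]
BINARY_OP ^ → 5 ^ 37 = 32. Stack: [32]
STORE_FAST z → z=32. Stack: []
LOAD_FAST_LOAD_FAST r,r → push 31,31. Stack: [31, 31]
BINARY_OP * → 31 * 31 = 961. Stack: [961]
STORE_FAST x → x=961. Stack: []
LOAD_CONST → push 55. Stack: [55]
LOAD_FAST x → push 961. Stack: [55, 961]
BINARY_OP ^ → 55 ^ 961 = 1014. Stack: [1014]
STORE_FAST z → z=1014. Stack: []
LOAD_CONST → push 5. Stack: [5]
LOAD_FAST r → push 31. Stack: [5, 31]
BINARY_OP % → 5 % 31 = 5. Stack: [5]
LOAD_CONST → push 12. Stack: [5, 12]
LOAD_FAST z → push 1014. Stack: [5, 12, 1014]
BINARY_OP - → 12 - 1014 = -1002. Stack: [5, -1002]
BINARY_OP + → 5 + -1002 = -997. Stack: [-997]
STORE_FAST t → t=-997. Stack: []
LOAD_FAST t → push -997. Stack: [-997]
RETURN_VALUE → return -997.

-997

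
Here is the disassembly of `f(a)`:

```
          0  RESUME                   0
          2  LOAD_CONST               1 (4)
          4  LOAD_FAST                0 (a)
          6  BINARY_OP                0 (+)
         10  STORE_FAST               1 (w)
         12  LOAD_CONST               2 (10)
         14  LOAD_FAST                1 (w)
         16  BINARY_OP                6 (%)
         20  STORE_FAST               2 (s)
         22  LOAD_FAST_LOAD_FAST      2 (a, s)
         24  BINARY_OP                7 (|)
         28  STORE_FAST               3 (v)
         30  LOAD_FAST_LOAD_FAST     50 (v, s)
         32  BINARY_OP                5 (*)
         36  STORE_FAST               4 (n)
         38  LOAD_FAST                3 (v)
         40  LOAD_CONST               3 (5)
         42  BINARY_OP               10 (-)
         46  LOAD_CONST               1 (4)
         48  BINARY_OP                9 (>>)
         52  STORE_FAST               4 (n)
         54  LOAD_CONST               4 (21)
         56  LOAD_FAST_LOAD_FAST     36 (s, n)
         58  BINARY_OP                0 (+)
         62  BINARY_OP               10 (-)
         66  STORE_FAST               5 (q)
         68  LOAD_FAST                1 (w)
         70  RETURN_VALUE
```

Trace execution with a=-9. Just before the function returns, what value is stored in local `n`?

-1

LOAD_CONST → push 4. Stack: [4]
LOAD_FAST a → push -9. Stack: [4, -9]
BINARY_OP + → 4 + -9 = -5. Stack: [-5]
STORE_FAST w → w=-5. Stack: []
LOAD_CONST → push 10. Stack: [10]
LOAD_FAST w → push -5. Stack: [10, -5]
BINARY_OP % → 10 % -5 = 0. Stack: [0]
STORE_FAST s → s=0. Stack: []
LOAD_FAST_LOAD_FAST a,s → push -9,0. Stack: [-9, 0]
BINARY_OP | → -9 | 0 = -9. Stack: [-9]
STORE_FAST v → v=-9. Stack: []
LOAD_FAST_LOAD_FAST v,s → push -9,0. Stack: [-9, 0]
BINARY_OP * → -9 * 0 = 0. Stack: [0]
STORE_FAST n → n=0. Stack: []
LOAD_FAST v → push -9. Stack: [-9]
LOAD_CONST → push 5. Stack: [-9, 5]
BINARY_OP - → -9 - 5 = -14. Stack: [-14]
LOAD_CONST → push 4. Stack: [-14, 4]
BINARY_OP >> → -14 >> 4 = -1. Stack: [-1]
STORE_FAST n → n=-1. Stack: []
LOAD_CONST → push 21. Stack: [21]
LOAD_FAST_LOAD_FAST s,n → push 0,-1. Stack: [21, 0, -1]
BINARY_OP + → 0 + -1 = -1. Stack: [21, -1]
BINARY_OP - → 21 - -1 = 22. Stack: [22]
STORE_FAST q → q=22. Stack: []
LOAD_FAST w → push -5. Stack: [-5]
RETURN_VALUE → return -5.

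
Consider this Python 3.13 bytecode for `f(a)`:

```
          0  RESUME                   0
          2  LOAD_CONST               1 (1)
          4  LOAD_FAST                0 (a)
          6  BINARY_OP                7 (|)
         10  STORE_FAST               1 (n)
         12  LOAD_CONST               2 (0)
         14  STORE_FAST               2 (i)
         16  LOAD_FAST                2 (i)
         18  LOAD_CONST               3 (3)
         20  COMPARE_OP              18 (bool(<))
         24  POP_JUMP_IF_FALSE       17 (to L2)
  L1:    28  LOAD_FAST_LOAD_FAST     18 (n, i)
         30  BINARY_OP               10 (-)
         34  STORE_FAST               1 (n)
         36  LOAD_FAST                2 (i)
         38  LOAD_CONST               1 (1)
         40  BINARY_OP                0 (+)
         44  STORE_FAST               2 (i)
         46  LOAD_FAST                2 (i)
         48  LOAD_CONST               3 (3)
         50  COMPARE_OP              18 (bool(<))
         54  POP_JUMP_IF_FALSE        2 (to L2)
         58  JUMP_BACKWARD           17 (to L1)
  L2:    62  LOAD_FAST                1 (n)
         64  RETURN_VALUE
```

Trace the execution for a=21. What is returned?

18

LOAD_CONST → push 1. Stack: [1]
LOAD_FAST a → push 21. Stack: [1, 21]
BINARY_OP | → 1 | 21 = 21. Stack: [21]
STORE_FAST n → n=21. Stack: []
LOAD_CONST → push 0. Stack: [0]
STORE_FAST i → i=0. Stack: []
LOAD_FAST i → push 0. Stack: [0]
LOAD_CONST → push 3. Stack: [0, 3]
COMPARE_OP bool(<) → 0 vs 3 = True. Stack: [True]
POP_JUMP_IF_FALSE → pop True; no jump. Stack: []
LOAD_FAST_LOAD_FAST n,i → push 21,0. Stack: [21, 0]
BINARY_OP - → 21 - 0 = 21. Stack: [21]
STORE_FAST n → n=21. Stack: []
LOAD_FAST i → push 0. Stack: [0]
LOAD_CONST → push 1. Stack: [0, 1]
BINARY_OP + → 0 + 1 = 1. Stack: [1]
STORE_FAST i → i=1. Stack: []
LOAD_FAST i → push 1. Stack: [1]
LOAD_CONST → push 3. Stack: [1, 3]
COMPARE_OP bool(<) → 1 vs 3 = True. Stack: [True]
POP_JUMP_IF_FALSE → pop True; no jump. Stack: []
LOAD_FAST_LOAD_FAST n,i → push 21,1. Stack: [21, 1]
BINARY_OP - → 21 - 1 = 20. Stack: [20]
STORE_FAST n → n=20. Stack: []
LOAD_FAST i → push 1. Stack: [1]
LOAD_CONST → push 1. Stack: [1, 1]
BINARY_OP + → 1 + 1 = 2. Stack: [2]
STORE_FAST i → i=2. Stack: []
LOAD_FAST i → push 2. Stack: [2]
LOAD_CONST → push 3. Stack: [2, 3]
COMPARE_OP bool(<) → 2 vs 3 = True. Stack: [True]
POP_JUMP_IF_FALSE → pop True; no jump. Stack: []
LOAD_FAST_LOAD_FAST n,i → push 20,2. Stack: [20, 2]
BINARY_OP - → 20 - 2 = 18. Stack: [18]
STORE_FAST n → n=18. Stack: []
LOAD_FAST i → push 2. Stack: [2]
LOAD_CONST → push 1. Stack: [2, 1]
BINARY_OP + → 2 + 1 = 3. Stack: [3]
STORE_FAST i → i=3. Stack: []
LOAD_FAST i → push 3. Stack: [3]
LOAD_CONST → push 3. Stack: [3, 3]
COMPARE_OP bool(<) → 3 vs 3 = False. Stack: [False]
POP_JUMP_IF_FALSE → pop False; jump. Stack: []
LOAD_FAST n → push 18. Stack: [18]
RETURN_VALUE → return 18.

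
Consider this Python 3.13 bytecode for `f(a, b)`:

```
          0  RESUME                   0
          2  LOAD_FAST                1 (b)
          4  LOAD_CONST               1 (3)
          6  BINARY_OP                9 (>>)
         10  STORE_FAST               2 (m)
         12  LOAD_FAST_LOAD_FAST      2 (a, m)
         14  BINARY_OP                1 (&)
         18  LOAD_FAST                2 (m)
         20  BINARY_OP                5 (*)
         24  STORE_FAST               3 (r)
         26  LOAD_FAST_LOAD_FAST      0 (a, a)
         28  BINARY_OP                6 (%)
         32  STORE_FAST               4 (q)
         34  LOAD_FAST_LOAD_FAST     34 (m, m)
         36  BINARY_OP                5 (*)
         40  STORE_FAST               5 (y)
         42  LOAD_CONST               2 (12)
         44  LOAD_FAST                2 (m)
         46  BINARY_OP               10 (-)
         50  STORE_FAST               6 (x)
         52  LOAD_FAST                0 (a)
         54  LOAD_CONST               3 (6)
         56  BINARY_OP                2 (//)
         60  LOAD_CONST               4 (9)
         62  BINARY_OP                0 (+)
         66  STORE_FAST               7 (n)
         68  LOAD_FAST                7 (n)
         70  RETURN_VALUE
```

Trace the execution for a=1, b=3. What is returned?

9

LOAD_FAST b → push 3. Stack: [3]
LOAD_CONST → push 3. Stack: [3, 3]
BINARY_OP >> → 3 >> 3 = 0. Stack: [0]
STORE_FAST m → m=0. Stack: []
LOAD_FAST_LOAD_FAST a,m → push 1,0. Stack: [1, 0]
BINARY_OP & → 1 & 0 = 0. Stack: [0]
LOAD_FAST m → push 0. Stack: [0, 0]
BINARY_OP * → 0 * 0 = 0. Stack: [0]
STORE_FAST r → r=0. Stack: []
LOAD_FAST_LOAD_FAST a,a → push 1,1. Stack: [1, 1]
BINARY_OP % → 1 % 1 = 0. Stack: [0]
STORE_FAST q → q=0. Stack: []
LOAD_FAST_LOAD_FAST m,m → push 0,0. Stack: [0, 0]
BINARY_OP * → 0 * 0 = 0. Stack: [0]
STORE_FAST y → y=0. Stack: []
LOAD_CONST → push 12. Stack: [12]
LOAD_FAST m → push 0. Stack: [12, 0]
BINARY_OP - → 12 - 0 = 12. Stack: [12]
STORE_FAST x → x=12. Stack: []
LOAD_FAST a → push 1. Stack: [1]
LOAD_CONST → push 6. Stack: [1, 6]
BINARY_OP // → 1 // 6 = 0. Stack: [0]
LOAD_CONST → push 9. Stack: [0, 9]
BINARY_OP + → 0 + 9 = 9. Stack: [9]
STORE_FAST n → n=9. Stack: []
LOAD_FAST n → push 9. Stack: [9]
RETURN_VALUE → return 9.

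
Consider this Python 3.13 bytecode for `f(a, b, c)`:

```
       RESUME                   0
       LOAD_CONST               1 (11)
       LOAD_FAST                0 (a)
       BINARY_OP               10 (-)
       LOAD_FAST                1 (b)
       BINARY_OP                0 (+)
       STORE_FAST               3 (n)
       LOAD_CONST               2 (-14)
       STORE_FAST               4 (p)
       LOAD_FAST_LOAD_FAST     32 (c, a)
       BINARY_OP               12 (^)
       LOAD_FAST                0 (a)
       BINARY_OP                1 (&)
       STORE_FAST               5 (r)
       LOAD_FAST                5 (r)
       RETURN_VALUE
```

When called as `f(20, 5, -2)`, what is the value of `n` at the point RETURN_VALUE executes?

LOAD_CONST → push 11. Stack: [11]
LOAD_FAST a → push 20. Stack: [11, 20]
BINARY_OP - → 11 - 20 = -9. Stack: [-9]
LOAD_FAST b → push 5. Stack: [-9, 5]
BINARY_OP + → -9 + 5 = -4. Stack: [-4]
STORE_FAST n → n=-4. Stack: []
LOAD_CONST → push -14. Stack: [-14]
STORE_FAST p → p=-14. Stack: []
LOAD_FAST_LOAD_FAST c,a → push -2,20. Stack: [-2, 20]
BINARY_OP ^ → -2 ^ 20 = -22. Stack: [-22]
LOAD_FAST a → push 20. Stack: [-22, 20]
BINARY_OP & → -22 & 20 = 0. Stack: [0]
STORE_FAST r → r=0. Stack: []
LOAD_FAST r → push 0. Stack: [0]
RETURN_VALUE → return 0.

-4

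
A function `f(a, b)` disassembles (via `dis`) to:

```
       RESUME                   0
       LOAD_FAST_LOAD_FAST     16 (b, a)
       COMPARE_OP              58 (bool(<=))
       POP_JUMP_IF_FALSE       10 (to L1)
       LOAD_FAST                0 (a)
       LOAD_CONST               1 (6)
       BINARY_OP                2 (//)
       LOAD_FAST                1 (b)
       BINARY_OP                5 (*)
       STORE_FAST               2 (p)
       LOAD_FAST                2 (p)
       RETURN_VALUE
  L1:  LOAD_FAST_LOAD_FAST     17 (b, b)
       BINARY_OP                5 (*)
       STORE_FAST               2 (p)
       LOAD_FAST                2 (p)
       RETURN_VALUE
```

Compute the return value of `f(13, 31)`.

LOAD_FAST_LOAD_FAST b,a → push 31,13. Stack: [31, 13]
COMPARE_OP bool(<=) → 31 vs 13 = False. Stack: [False]
POP_JUMP_IF_FALSE → pop False; jump. Stack: []
LOAD_FAST_LOAD_FAST b,b → push 31,31. Stack: [31, 31]
BINARY_OP * → 31 * 31 = 961. Stack: [961]
STORE_FAST p → p=961. Stack: []
LOAD_FAST p → push 961. Stack: [961]
RETURN_VALUE → return 961.

961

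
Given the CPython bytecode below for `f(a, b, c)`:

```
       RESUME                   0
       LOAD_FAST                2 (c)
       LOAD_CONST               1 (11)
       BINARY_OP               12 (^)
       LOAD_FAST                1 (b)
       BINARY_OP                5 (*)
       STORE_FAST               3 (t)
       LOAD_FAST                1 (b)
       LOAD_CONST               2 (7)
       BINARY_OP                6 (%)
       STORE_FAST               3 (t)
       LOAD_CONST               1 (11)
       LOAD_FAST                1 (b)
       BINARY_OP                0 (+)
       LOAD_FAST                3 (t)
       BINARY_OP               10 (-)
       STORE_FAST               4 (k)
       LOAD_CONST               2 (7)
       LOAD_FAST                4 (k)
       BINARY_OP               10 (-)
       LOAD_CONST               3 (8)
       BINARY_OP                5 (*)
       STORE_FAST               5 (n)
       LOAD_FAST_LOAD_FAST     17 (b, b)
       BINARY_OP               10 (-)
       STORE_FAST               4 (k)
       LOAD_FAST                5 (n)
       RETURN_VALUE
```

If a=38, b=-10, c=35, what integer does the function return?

LOAD_FAST c → push 35. Stack: [35]
LOAD_CONST → push 11. Stack: [35, 11]
BINARY_OP ^ → 35 ^ 11 = 40. Stack: [40]
LOAD_FAST b → push -10. Stack: [40, -10]
BINARY_OP * → 40 * -10 = -400. Stack: [-400]
STORE_FAST t → t=-400. Stack: []
LOAD_FAST b → push -10. Stack: [-10]
LOAD_CONST → push 7. Stack: [-10, 7]
BINARY_OP % → -10 % 7 = 4. Stack: [4]
STORE_FAST t → t=4. Stack: []
LOAD_CONST → push 11. Stack: [11]
LOAD_FAST b → push -10. Stack: [11, -10]
BINARY_OP + → 11 + -10 = 1. Stack: [1]
LOAD_FAST t → push 4. Stack: [1, 4]
BINARY_OP - → 1 - 4 = -3. Stack: [-3]
STORE_FAST k → k=-3. Stack: []
LOAD_CONST → push 7. Stack: [7]
LOAD_FAST k → push -3. Stack: [7, -3]
BINARY_OP - → 7 - -3 = 10. Stack: [10]
LOAD_CONST → push 8. Stack: [10, 8]
BINARY_OP * → 10 * 8 = 80. Stack: [80]
STORE_FAST n → n=80. Stack: []
LOAD_FAST_LOAD_FAST b,b → push -10,-10. Stack: [-10, -10]
BINARY_OP - → -10 - -10 = 0. Stack: [0]
STORE_FAST k → k=0. Stack: []
LOAD_FAST n → push 80. Stack: [80]
RETURN_VALUE → return 80.

80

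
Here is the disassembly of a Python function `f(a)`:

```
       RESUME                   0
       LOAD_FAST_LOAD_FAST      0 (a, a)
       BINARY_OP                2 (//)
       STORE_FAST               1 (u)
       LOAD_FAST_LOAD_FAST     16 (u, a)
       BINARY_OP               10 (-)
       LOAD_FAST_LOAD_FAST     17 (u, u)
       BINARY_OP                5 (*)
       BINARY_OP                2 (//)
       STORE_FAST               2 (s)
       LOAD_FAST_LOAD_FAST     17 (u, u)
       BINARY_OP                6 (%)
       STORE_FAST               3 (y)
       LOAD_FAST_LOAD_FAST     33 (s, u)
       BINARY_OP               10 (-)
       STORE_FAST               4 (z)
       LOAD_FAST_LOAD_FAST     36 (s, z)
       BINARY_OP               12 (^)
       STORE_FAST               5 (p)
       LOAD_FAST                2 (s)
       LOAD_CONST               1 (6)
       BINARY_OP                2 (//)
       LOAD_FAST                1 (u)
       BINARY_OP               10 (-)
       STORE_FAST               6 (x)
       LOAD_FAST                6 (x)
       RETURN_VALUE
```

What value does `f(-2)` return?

-1

LOAD_FAST_LOAD_FAST a,a → push -2,-2. Stack: [-2, -2]
BINARY_OP // → -2 // -2 = 1. Stack: [1]
STORE_FAST u → u=1. Stack: []
LOAD_FAST_LOAD_FAST u,a → push 1,-2. Stack: [1, -2]
BINARY_OP - → 1 - -2 = 3. Stack: [3]
LOAD_FAST_LOAD_FAST u,u → push 1,1. Stack: [3, 1, 1]
BINARY_OP * → 1 * 1 = 1. Stack: [3, 1]
BINARY_OP // → 3 // 1 = 3. Stack: [3]
STORE_FAST s → s=3. Stack: []
LOAD_FAST_LOAD_FAST u,u → push 1,1. Stack: [1, 1]
BINARY_OP % → 1 % 1 = 0. Stack: [0]
STORE_FAST y → y=0. Stack: []
LOAD_FAST_LOAD_FAST s,u → push 3,1. Stack: [3, 1]
BINARY_OP - → 3 - 1 = 2. Stack: [2]
STORE_FAST z → z=2. Stack: []
LOAD_FAST_LOAD_FAST s,z → push 3,2. Stack: [3, 2]
BINARY_OP ^ → 3 ^ 2 = 1. Stack: [1]
STORE_FAST p → p=1. Stack: []
LOAD_FAST s → push 3. Stack: [3]
LOAD_CONST → push 6. Stack: [3, 6]
BINARY_OP // → 3 // 6 = 0. Stack: [0]
LOAD_FAST u → push 1. Stack: [0, 1]
BINARY_OP - → 0 - 1 = -1. Stack: [-1]
STORE_FAST x → x=-1. Stack: []
LOAD_FAST x → push -1. Stack: [-1]
RETURN_VALUE → return -1.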